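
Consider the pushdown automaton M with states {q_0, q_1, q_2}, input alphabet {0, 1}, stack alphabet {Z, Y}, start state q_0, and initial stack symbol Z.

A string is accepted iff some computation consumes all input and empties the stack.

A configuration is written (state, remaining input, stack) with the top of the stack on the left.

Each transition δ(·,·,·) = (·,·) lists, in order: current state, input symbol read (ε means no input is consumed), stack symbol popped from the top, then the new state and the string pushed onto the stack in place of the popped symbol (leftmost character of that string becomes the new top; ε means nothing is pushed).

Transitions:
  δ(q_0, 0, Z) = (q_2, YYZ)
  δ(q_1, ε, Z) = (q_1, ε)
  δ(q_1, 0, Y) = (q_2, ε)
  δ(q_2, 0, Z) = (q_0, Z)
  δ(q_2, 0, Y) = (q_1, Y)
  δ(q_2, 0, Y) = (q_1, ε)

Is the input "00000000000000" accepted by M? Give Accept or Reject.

One accepting computation: (q_0, 00000000000000, Z) ⊢ (q_2, 0000000000000, YYZ) ⊢ (q_1, 000000000000, YYZ) ⊢ (q_2, 00000000000, YZ) ⊢ (q_1, 0000000000, YZ) ⊢ (q_2, 000000000, Z) ⊢ (q_0, 00000000, Z) ⊢ (q_2, 0000000, YYZ) ⊢ (q_1, 000000, YZ) ⊢ (q_2, 00000, Z) ⊢ (q_0, 0000, Z) ⊢ (q_2, 000, YYZ) ⊢ (q_1, 00, YYZ) ⊢ (q_2, 0, YZ) ⊢ (q_1, ε, Z) ⊢ (q_1, ε, ε)
All input consumed and the stack is empty.

Accept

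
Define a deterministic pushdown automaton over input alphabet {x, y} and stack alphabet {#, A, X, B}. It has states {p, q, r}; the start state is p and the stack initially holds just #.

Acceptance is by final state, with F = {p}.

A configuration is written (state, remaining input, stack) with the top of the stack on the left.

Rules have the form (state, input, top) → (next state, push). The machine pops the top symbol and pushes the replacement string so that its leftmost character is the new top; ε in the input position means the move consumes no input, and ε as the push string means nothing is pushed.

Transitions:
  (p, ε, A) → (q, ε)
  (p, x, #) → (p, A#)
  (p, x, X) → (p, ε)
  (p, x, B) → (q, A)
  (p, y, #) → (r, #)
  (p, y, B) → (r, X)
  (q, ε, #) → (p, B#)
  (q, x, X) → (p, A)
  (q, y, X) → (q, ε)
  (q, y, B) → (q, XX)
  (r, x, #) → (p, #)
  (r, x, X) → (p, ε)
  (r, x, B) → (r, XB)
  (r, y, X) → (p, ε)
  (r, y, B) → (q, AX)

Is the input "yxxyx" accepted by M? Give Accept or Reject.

(p, yxxyx, #) ⊢ (r, xxyx, #) ⊢ (p, xyx, #) ⊢ (p, yx, A#) ⊢ (q, yx, #) ⊢ (p, yx, B#) ⊢ (r, x, X#) ⊢ (p, ε, #)
All input consumed; state p ∈ F.

Accept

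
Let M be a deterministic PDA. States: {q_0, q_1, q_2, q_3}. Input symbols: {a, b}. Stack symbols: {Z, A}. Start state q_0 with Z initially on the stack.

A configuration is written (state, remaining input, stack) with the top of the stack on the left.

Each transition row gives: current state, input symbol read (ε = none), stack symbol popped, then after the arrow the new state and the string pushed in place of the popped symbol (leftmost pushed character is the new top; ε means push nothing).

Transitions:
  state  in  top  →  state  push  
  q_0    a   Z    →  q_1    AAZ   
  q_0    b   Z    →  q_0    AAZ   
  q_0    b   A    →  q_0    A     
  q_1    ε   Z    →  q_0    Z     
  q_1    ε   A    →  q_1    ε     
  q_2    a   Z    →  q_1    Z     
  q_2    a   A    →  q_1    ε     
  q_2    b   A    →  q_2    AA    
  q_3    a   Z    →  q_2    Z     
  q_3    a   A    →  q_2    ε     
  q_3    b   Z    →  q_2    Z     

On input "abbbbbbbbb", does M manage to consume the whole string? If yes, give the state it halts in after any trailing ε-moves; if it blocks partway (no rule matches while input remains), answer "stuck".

q_0

(q_0, abbbbbbbbb, Z)
  read a, top Z: go to q_1, push AAZ → (q_1, bbbbbbbbb, AAZ)
  ε-move, top A: go to q_1, push ε → (q_1, bbbbbbbbb, AZ)
  ε-move, top A: go to q_1, push ε → (q_1, bbbbbbbbb, Z)
  ε-move, top Z: go to q_0, push Z → (q_0, bbbbbbbbb, Z)
  read b, top Z: go to q_0, push AAZ → (q_0, bbbbbbbb, AAZ)
  read b, top A: go to q_0, push A → (q_0, bbbbbbb, AAZ)
  read b, top A: go to q_0, push A → (q_0, bbbbbb, AAZ)
  read b, top A: go to q_0, push A → (q_0, bbbbb, AAZ)
  read b, top A: go to q_0, push A → (q_0, bbbb, AAZ)
  read b, top A: go to q_0, push A → (q_0, bbb, AAZ)
  read b, top A: go to q_0, push A → (q_0, bb, AAZ)
  read b, top A: go to q_0, push A → (q_0, b, AAZ)
  read b, top A: go to q_0, push A → (q_0, ε, AAZ)
All input consumed; M is in state q_0.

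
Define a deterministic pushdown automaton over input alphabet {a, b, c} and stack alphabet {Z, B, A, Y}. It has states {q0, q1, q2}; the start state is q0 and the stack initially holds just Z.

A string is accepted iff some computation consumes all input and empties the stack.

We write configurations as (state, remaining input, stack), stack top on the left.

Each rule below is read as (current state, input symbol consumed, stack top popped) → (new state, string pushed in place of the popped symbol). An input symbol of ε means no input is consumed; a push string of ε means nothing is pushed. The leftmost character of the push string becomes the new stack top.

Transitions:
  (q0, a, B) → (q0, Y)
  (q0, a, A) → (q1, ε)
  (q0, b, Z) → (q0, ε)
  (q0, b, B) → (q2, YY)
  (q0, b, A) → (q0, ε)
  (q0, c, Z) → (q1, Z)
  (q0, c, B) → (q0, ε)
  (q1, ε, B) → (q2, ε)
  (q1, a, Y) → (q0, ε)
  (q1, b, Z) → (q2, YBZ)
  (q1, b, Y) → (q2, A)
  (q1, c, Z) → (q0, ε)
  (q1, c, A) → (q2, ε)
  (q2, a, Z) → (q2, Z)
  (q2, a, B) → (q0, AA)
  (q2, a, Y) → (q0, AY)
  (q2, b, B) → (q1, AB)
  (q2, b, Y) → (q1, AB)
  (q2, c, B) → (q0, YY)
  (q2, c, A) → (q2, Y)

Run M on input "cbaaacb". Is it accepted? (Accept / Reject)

(q0, cbaaacb, Z)
  read c, top Z: go to q1, push Z → (q1, baaacb, Z)
  read b, top Z: go to q2, push YBZ → (q2, aaacb, YBZ)
  read a, top Y: go to q0, push AY → (q0, aacb, AYBZ)
  read a, top A: go to q1, push ε → (q1, acb, YBZ)
  read a, top Y: go to q0, push ε → (q0, cb, BZ)
  read c, top B: go to q0, push ε → (q0, b, Z)
  read b, top Z: go to q0, push ε → (q0, ε, ε)
All input consumed and the stack is empty.

Accept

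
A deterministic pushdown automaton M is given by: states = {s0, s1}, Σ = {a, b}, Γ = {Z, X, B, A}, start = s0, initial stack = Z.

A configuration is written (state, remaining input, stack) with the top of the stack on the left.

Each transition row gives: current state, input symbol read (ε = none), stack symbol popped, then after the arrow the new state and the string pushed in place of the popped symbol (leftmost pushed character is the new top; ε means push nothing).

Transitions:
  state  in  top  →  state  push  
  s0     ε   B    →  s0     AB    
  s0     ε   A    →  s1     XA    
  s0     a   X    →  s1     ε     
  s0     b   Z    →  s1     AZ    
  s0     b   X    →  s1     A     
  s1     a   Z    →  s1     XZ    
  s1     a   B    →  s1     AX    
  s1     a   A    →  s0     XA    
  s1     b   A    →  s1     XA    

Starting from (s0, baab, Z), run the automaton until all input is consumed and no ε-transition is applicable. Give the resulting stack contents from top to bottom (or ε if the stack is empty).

(s0, baab, Z) ⊢ (s1, aab, AZ) ⊢ (s0, ab, XAZ) ⊢ (s1, b, AZ) ⊢ (s1, ε, XAZ)
All input consumed in state s1 with stack XAZ.

XAZ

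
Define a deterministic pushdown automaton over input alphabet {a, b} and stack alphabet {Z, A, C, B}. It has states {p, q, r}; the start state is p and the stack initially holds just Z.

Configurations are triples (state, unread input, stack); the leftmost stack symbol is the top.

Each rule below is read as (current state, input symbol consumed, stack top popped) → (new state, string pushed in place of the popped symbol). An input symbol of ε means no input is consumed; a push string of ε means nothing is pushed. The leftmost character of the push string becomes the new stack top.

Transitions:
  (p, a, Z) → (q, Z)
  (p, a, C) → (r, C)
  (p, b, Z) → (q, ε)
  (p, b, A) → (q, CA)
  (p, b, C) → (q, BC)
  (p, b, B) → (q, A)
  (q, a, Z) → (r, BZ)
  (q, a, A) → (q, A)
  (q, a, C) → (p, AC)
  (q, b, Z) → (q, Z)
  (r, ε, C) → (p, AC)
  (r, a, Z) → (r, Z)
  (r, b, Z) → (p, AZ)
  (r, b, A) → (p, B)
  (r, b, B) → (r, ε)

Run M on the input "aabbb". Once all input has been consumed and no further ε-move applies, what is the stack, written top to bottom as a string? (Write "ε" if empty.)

CAZ

(p, aabbb, Z) ⊢ (q, abbb, Z) ⊢ (r, bbb, BZ) ⊢ (r, bb, Z) ⊢ (p, b, AZ) ⊢ (q, ε, CAZ)
All input consumed in state q with stack CAZ.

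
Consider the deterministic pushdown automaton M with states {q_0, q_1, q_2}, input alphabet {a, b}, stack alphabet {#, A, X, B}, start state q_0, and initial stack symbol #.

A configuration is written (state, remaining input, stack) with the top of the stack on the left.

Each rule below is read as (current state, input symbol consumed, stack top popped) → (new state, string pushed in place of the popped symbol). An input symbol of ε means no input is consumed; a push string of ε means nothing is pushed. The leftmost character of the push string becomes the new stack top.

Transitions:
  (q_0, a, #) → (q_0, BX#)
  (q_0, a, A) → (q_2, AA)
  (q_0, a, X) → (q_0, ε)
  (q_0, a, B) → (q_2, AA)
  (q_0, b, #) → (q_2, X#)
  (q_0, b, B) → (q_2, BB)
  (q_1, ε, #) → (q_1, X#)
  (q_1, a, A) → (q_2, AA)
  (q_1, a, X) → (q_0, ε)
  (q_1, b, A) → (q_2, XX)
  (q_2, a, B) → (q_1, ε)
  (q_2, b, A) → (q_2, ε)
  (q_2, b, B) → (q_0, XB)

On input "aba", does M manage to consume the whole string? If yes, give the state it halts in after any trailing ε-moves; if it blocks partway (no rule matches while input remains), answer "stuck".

(q_0, aba, #)
  read a, top #: go to q_0, push BX# → (q_0, ba, BX#)
  read b, top B: go to q_2, push BB → (q_2, a, BBX#)
  read a, top B: go to q_1, push ε → (q_1, ε, BX#)
All input consumed; M is in state q_1.

q_1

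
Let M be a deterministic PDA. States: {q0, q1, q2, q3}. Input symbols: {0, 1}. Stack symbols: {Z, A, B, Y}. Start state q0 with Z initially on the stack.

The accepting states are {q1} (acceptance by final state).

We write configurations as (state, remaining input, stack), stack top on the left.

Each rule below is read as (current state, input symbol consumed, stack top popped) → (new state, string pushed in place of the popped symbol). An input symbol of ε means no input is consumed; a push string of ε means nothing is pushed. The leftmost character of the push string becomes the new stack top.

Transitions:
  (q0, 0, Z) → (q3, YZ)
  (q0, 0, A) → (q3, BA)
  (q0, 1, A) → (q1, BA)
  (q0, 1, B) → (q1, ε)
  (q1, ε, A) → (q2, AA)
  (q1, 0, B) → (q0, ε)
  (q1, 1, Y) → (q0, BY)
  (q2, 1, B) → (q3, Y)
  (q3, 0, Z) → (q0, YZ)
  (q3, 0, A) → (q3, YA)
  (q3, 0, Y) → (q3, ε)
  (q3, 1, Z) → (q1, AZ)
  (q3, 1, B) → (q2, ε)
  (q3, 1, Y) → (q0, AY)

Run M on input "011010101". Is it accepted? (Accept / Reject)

Accept

(q0, 011010101, Z) ⊢ (q3, 11010101, YZ) ⊢ (q0, 1010101, AYZ) ⊢ (q1, 010101, BAYZ) ⊢ (q0, 10101, AYZ) ⊢ (q1, 0101, BAYZ) ⊢ (q0, 101, AYZ) ⊢ (q1, 01, BAYZ) ⊢ (q0, 1, AYZ) ⊢ (q1, ε, BAYZ)
All input consumed; state q1 ∈ F.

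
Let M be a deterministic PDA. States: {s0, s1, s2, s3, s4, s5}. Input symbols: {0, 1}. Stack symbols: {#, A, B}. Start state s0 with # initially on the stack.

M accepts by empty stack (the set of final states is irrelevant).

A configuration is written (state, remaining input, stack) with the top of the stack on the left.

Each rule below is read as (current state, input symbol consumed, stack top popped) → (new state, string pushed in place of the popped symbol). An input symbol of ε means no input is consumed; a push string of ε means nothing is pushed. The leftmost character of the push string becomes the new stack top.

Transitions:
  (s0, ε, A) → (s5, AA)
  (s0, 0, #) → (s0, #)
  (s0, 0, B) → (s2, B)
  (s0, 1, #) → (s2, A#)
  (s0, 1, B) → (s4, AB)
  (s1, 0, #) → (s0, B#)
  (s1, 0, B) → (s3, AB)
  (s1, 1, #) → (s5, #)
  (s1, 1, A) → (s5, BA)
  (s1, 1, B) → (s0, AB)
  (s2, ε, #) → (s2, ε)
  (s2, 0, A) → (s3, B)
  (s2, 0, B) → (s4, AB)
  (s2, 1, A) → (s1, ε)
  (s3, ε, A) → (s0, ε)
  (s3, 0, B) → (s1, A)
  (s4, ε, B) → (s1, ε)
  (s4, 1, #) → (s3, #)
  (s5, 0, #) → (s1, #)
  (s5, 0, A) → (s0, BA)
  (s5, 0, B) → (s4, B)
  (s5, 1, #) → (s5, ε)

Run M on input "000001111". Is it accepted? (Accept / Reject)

Accept

(s0, 000001111, #) ⊢ (s0, 00001111, #) ⊢ (s0, 0001111, #) ⊢ (s0, 001111, #) ⊢ (s0, 01111, #) ⊢ (s0, 1111, #) ⊢ (s2, 111, A#) ⊢ (s1, 11, #) ⊢ (s5, 1, #) ⊢ (s5, ε, ε)
All input consumed and the stack is empty.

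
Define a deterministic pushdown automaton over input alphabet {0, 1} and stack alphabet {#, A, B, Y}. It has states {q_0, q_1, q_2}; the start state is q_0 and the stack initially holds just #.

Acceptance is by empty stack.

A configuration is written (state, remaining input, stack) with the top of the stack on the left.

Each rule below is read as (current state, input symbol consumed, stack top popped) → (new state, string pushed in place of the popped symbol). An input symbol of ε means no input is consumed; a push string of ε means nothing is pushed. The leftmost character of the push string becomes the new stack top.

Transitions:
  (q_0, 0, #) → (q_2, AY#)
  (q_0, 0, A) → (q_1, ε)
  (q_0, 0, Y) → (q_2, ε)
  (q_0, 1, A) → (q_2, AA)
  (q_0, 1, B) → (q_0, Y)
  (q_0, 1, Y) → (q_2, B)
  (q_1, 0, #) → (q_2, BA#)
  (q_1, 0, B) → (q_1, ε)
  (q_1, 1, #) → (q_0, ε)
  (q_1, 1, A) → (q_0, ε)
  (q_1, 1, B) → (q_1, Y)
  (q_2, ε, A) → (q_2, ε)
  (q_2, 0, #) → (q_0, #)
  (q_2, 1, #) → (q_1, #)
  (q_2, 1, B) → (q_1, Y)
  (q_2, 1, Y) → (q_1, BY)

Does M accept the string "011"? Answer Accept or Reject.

Reject

(q_0, 011, #)
  read 0, top #: go to q_2, push AY# → (q_2, 11, AY#)
  ε-move, top A: go to q_2, push ε → (q_2, 11, Y#)
  read 1, top Y: go to q_1, push BY → (q_1, 1, BY#)
  read 1, top B: go to q_1, push Y → (q_1, ε, YY#)
All input consumed; stack is YY#, not empty, and no further ε-move applies.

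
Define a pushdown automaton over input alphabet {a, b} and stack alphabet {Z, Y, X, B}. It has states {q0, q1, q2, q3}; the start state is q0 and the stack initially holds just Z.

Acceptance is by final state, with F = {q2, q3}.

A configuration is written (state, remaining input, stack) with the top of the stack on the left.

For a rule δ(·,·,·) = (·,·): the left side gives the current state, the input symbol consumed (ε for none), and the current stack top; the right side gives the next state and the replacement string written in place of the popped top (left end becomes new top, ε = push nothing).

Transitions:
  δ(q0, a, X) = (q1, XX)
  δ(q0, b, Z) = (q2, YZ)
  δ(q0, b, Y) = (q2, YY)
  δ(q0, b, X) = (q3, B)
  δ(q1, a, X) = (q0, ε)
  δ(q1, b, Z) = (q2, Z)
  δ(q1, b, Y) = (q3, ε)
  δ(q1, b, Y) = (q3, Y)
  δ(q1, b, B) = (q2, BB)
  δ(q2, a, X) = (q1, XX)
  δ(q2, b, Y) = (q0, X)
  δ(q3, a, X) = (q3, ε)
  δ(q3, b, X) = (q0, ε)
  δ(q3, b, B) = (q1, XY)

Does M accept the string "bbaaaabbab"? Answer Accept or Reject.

Accept

One accepting computation: (q0, bbaaaabbab, Z) ⊢ (q2, baaaabbab, YZ) ⊢ (q0, aaaabbab, XZ) ⊢ (q1, aaabbab, XXZ) ⊢ (q0, aabbab, XZ) ⊢ (q1, abbab, XXZ) ⊢ (q0, bbab, XZ) ⊢ (q3, bab, BZ) ⊢ (q1, ab, XYZ) ⊢ (q0, b, YZ) ⊢ (q2, ε, YYZ)
All input consumed and state q2 ∈ F.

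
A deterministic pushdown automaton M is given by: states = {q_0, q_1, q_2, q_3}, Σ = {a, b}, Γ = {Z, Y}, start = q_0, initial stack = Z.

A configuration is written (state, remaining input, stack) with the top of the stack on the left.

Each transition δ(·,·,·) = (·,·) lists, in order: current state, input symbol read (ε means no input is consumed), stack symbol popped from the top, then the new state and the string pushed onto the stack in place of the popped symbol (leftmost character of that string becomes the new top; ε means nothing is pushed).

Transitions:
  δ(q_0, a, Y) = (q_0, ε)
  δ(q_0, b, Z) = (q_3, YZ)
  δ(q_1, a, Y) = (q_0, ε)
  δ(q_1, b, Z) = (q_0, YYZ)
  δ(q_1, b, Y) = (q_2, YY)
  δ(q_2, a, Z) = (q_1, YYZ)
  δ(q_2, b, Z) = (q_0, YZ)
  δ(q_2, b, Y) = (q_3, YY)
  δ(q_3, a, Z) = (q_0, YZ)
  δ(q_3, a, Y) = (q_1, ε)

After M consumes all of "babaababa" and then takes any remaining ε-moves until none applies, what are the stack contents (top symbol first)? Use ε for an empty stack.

(q_0, babaababa, Z) ⊢ (q_3, abaababa, YZ) ⊢ (q_1, baababa, Z) ⊢ (q_0, aababa, YYZ) ⊢ (q_0, ababa, YZ) ⊢ (q_0, baba, Z) ⊢ (q_3, aba, YZ) ⊢ (q_1, ba, Z) ⊢ (q_0, a, YYZ) ⊢ (q_0, ε, YZ)
All input consumed in state q_0 with stack YZ.

YZ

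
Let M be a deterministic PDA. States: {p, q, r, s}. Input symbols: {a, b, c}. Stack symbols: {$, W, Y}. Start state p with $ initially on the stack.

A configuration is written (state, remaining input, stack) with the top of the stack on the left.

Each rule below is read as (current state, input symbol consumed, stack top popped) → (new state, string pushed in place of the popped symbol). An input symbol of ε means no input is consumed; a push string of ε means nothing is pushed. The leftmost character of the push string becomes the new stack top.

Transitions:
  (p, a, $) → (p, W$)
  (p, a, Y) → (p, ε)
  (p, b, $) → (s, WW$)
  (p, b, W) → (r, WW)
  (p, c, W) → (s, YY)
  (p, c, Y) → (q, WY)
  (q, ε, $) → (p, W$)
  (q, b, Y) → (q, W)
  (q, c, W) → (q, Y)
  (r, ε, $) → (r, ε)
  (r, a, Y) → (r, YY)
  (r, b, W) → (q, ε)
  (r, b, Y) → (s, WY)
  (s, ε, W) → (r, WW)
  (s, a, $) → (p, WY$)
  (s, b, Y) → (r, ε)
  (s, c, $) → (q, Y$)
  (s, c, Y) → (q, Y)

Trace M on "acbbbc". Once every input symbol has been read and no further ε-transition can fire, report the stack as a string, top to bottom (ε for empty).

YY$

(p, acbbbc, $)
  read a, top $: go to p, push W$ → (p, cbbbc, W$)
  read c, top W: go to s, push YY → (s, bbbc, YY$)
  read b, top Y: go to r, push ε → (r, bbc, Y$)
  read b, top Y: go to s, push WY → (s, bc, WY$)
  ε-move, top W: go to r, push WW → (r, bc, WWY$)
  read b, top W: go to q, push ε → (q, c, WY$)
  read c, top W: go to q, push Y → (q, ε, YY$)
All input consumed in state q with stack YY$.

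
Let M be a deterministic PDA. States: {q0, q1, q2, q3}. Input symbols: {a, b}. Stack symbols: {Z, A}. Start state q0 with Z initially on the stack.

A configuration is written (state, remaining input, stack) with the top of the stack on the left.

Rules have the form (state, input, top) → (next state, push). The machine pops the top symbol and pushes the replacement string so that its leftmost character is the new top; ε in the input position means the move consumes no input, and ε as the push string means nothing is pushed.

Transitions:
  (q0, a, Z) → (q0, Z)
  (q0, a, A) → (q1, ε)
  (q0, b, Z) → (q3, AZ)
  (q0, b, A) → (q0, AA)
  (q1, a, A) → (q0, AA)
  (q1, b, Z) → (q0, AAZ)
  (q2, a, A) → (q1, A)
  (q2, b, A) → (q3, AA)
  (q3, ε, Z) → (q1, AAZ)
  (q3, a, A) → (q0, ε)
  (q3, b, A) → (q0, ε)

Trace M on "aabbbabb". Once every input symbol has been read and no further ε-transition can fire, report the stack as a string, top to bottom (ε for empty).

(q0, aabbbabb, Z) ⊢ (q0, abbbabb, Z) ⊢ (q0, bbbabb, Z) ⊢ (q3, bbabb, AZ) ⊢ (q0, babb, Z) ⊢ (q3, abb, AZ) ⊢ (q0, bb, Z) ⊢ (q3, b, AZ) ⊢ (q0, ε, Z)
All input consumed in state q0 with stack Z.

Z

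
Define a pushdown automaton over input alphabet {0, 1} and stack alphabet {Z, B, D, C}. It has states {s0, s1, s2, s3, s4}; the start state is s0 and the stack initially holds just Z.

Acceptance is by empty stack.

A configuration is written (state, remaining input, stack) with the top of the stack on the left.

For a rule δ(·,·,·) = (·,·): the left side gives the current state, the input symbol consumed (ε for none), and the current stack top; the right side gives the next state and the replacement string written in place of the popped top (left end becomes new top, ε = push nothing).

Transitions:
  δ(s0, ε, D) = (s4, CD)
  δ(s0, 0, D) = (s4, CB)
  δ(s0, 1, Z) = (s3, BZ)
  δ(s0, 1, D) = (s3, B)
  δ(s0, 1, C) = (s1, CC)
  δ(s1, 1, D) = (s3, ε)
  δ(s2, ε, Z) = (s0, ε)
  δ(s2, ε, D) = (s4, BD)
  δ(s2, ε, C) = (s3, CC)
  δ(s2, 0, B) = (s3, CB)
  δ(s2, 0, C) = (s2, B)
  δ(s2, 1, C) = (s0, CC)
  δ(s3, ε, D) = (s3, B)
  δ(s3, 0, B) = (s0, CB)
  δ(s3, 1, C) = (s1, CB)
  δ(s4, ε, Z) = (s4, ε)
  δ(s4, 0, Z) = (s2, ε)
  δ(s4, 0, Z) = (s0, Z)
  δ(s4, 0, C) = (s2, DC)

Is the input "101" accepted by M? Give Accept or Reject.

No computation consumes all input and empties the stack.

Reject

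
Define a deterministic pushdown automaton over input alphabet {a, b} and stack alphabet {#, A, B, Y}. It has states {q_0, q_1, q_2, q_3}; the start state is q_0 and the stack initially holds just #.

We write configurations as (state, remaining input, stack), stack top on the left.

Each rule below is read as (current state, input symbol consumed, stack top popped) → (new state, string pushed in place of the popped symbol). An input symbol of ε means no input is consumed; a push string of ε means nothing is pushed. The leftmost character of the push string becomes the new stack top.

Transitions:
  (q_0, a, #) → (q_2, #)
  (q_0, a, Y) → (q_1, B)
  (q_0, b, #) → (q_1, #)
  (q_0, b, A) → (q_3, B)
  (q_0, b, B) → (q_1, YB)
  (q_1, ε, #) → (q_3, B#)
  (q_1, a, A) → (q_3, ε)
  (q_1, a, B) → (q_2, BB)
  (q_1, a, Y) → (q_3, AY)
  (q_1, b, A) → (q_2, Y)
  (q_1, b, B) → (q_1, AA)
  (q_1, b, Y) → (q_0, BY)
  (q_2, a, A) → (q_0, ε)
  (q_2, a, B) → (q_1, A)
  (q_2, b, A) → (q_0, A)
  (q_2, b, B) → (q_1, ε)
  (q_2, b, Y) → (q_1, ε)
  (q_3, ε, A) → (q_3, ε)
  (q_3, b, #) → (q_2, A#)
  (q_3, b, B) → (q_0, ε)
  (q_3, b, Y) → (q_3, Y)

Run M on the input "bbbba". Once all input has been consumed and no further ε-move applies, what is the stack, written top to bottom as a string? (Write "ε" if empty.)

#

(q_0, bbbba, #)
  read b, top #: go to q_1, push # → (q_1, bbba, #)
  ε-move, top #: go to q_3, push B# → (q_3, bbba, B#)
  read b, top B: go to q_0, push ε → (q_0, bba, #)
  read b, top #: go to q_1, push # → (q_1, ba, #)
  ε-move, top #: go to q_3, push B# → (q_3, ba, B#)
  read b, top B: go to q_0, push ε → (q_0, a, #)
  read a, top #: go to q_2, push # → (q_2, ε, #)
All input consumed in state q_2 with stack #.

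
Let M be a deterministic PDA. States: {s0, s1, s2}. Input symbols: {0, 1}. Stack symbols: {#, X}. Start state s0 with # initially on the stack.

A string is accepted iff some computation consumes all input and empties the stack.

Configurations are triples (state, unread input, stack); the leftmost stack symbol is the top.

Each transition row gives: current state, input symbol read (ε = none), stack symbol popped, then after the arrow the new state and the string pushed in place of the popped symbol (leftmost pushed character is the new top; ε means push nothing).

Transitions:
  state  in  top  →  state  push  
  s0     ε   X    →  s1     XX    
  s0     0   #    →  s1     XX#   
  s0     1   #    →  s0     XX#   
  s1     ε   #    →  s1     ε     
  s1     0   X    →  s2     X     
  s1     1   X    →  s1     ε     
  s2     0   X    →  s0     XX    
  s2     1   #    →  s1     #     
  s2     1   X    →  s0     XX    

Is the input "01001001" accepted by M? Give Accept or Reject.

Reject

(s0, 01001001, #) ⊢ (s1, 1001001, XX#) ⊢ (s1, 001001, X#) ⊢ (s2, 01001, X#) ⊢ (s0, 1001, XX#) ⊢ (s1, 1001, XXX#) ⊢ (s1, 001, XX#) ⊢ (s2, 01, XX#) ⊢ (s0, 1, XXX#) ⊢ (s1, 1, XXXX#) ⊢ (s1, ε, XXX#)
All input consumed; stack is XXX#, not empty, and no further ε-move applies.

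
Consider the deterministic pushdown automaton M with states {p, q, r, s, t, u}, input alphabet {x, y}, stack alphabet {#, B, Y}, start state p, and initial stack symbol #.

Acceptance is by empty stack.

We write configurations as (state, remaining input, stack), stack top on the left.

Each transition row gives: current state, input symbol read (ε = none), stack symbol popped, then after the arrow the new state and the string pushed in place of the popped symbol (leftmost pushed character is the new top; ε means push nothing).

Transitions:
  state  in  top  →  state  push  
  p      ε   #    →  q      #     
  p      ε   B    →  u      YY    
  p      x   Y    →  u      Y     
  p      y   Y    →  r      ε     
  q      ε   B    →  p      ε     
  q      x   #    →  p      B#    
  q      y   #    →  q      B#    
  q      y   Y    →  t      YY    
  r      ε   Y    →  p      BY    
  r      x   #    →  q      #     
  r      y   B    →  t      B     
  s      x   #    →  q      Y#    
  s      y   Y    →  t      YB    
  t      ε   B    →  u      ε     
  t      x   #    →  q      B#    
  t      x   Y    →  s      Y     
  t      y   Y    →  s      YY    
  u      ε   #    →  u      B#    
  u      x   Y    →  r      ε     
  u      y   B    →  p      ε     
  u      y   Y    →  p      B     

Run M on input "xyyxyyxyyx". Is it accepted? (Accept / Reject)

(p, xyyxyyxyyx, #) ⊢ (q, xyyxyyxyyx, #) ⊢ (p, yyxyyxyyx, B#) ⊢ (u, yyxyyxyyx, YY#) ⊢ (p, yxyyxyyx, BY#) ⊢ (u, yxyyxyyx, YYY#) ⊢ (p, xyyxyyx, BYY#) ⊢ (u, xyyxyyx, YYYY#) ⊢ (r, yyxyyx, YYY#) ⊢ (p, yyxyyx, BYYY#) ⊢ (u, yyxyyx, YYYYY#) ⊢ (p, yxyyx, BYYYY#) ⊢ (u, yxyyx, YYYYYY#) ⊢ (p, xyyx, BYYYYY#) ⊢ (u, xyyx, YYYYYYY#) ⊢ (r, yyx, YYYYYY#) ⊢ (p, yyx, BYYYYYY#) ⊢ (u, yyx, YYYYYYYY#) ⊢ (p, yx, BYYYYYYY#) ⊢ (u, yx, YYYYYYYYY#) ⊢ (p, x, BYYYYYYYY#) ⊢ (u, x, YYYYYYYYYY#) ⊢ (r, ε, YYYYYYYYY#) ⊢ (p, ε, BYYYYYYYYY#) ⊢ (u, ε, YYYYYYYYYYY#)
All input consumed; stack is YYYYYYYYYYY#, not empty, and no further ε-move applies.

Reject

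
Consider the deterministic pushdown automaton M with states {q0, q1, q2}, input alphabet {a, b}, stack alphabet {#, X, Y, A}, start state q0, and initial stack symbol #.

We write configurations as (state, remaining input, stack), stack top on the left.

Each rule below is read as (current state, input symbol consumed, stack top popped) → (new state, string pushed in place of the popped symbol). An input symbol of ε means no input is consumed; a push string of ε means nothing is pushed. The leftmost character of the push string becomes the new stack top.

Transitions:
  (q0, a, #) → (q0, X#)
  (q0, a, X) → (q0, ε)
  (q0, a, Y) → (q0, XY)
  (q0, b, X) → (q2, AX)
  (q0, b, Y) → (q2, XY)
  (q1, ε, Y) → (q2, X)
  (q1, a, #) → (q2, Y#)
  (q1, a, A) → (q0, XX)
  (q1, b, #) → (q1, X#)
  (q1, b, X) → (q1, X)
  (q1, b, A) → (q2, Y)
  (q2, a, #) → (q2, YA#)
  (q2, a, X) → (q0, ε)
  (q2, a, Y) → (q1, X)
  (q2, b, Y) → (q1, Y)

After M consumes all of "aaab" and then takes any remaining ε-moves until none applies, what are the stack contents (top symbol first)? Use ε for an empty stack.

AX#

(q0, aaab, #)
  read a, top #: go to q0, push X# → (q0, aab, X#)
  read a, top X: go to q0, push ε → (q0, ab, #)
  read a, top #: go to q0, push X# → (q0, b, X#)
  read b, top X: go to q2, push AX → (q2, ε, AX#)
All input consumed in state q2 with stack AX#.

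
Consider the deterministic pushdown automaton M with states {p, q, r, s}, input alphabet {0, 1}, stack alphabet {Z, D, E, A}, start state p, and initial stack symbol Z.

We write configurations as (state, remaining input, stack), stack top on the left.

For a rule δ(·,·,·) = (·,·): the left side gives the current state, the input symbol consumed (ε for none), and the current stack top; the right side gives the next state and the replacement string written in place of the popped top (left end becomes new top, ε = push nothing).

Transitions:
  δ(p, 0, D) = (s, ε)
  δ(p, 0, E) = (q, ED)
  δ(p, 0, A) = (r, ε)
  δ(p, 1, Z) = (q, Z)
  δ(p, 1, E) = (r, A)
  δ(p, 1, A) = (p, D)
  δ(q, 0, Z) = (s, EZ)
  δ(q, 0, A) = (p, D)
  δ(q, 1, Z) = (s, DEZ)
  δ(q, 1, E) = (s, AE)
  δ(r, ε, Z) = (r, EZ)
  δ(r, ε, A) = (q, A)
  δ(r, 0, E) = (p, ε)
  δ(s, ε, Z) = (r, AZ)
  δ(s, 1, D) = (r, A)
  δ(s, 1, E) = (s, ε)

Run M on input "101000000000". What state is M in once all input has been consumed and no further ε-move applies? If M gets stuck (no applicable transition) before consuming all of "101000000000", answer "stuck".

p

(p, 101000000000, Z) ⊢ (q, 01000000000, Z) ⊢ (s, 1000000000, EZ) ⊢ (s, 000000000, Z) ⊢ (r, 000000000, AZ) ⊢ (q, 000000000, AZ) ⊢ (p, 00000000, DZ) ⊢ (s, 0000000, Z) ⊢ (r, 0000000, AZ) ⊢ (q, 0000000, AZ) ⊢ (p, 000000, DZ) ⊢ (s, 00000, Z) ⊢ (r, 00000, AZ) ⊢ (q, 00000, AZ) ⊢ (p, 0000, DZ) ⊢ (s, 000, Z) ⊢ (r, 000, AZ) ⊢ (q, 000, AZ) ⊢ (p, 00, DZ) ⊢ (s, 0, Z) ⊢ (r, 0, AZ) ⊢ (q, 0, AZ) ⊢ (p, ε, DZ)
All input consumed; M is in state p.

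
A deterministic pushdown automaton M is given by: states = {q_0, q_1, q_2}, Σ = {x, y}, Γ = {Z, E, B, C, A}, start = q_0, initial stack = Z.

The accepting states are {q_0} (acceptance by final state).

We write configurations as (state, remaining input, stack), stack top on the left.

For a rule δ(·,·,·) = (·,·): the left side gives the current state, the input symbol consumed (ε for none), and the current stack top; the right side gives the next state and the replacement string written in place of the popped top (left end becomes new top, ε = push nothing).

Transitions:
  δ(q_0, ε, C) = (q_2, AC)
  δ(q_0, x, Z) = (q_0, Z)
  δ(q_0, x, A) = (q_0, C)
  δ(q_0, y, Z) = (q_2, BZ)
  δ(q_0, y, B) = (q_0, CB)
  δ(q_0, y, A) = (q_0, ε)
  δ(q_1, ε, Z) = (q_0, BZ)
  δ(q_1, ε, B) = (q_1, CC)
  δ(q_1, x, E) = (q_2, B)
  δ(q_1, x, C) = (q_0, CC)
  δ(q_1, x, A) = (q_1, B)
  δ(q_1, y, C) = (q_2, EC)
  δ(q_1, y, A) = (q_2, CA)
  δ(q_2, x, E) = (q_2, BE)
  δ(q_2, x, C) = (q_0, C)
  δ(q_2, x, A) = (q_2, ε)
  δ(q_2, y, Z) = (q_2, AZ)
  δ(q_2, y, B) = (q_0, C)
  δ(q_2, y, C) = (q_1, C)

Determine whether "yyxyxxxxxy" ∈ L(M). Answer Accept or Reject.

(q_0, yyxyxxxxxy, Z) ⊢ (q_2, yxyxxxxxy, BZ) ⊢ (q_0, xyxxxxxy, CZ) ⊢ (q_2, xyxxxxxy, ACZ) ⊢ (q_2, yxxxxxy, CZ) ⊢ (q_1, xxxxxy, CZ) ⊢ (q_0, xxxxy, CCZ) ⊢ (q_2, xxxxy, ACCZ) ⊢ (q_2, xxxy, CCZ) ⊢ (q_0, xxy, CCZ) ⊢ (q_2, xxy, ACCZ) ⊢ (q_2, xy, CCZ) ⊢ (q_0, y, CCZ) ⊢ (q_2, y, ACCZ)
No transition applies at (q_2, y, ACCZ); input not fully consumed.

Reject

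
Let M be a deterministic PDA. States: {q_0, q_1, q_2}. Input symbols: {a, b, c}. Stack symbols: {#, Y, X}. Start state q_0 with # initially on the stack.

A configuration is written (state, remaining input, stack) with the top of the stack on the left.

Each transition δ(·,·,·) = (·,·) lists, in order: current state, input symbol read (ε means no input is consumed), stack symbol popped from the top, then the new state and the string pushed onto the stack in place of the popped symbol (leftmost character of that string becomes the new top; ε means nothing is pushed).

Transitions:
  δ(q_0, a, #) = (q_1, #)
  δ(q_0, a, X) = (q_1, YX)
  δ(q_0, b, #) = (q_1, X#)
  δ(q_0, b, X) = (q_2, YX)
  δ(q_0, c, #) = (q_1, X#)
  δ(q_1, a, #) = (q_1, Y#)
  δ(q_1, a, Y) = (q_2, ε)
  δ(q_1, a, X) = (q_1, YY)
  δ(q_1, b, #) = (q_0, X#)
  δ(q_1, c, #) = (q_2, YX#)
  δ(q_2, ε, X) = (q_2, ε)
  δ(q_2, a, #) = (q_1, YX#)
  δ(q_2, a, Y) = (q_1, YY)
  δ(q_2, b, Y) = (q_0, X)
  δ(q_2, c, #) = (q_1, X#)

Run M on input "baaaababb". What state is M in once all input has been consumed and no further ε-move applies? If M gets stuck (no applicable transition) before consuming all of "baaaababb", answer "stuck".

stuck

(q_0, baaaababb, #)
  read b, top #: go to q_1, push X# → (q_1, aaaababb, X#)
  read a, top X: go to q_1, push YY → (q_1, aaababb, YY#)
  read a, top Y: go to q_2, push ε → (q_2, aababb, Y#)
  read a, top Y: go to q_1, push YY → (q_1, ababb, YY#)
  read a, top Y: go to q_2, push ε → (q_2, babb, Y#)
  read b, top Y: go to q_0, push X → (q_0, abb, X#)
  read a, top X: go to q_1, push YX → (q_1, bb, YX#)
No transition for (q_1, b, top Y); M blocks with input bb remaining.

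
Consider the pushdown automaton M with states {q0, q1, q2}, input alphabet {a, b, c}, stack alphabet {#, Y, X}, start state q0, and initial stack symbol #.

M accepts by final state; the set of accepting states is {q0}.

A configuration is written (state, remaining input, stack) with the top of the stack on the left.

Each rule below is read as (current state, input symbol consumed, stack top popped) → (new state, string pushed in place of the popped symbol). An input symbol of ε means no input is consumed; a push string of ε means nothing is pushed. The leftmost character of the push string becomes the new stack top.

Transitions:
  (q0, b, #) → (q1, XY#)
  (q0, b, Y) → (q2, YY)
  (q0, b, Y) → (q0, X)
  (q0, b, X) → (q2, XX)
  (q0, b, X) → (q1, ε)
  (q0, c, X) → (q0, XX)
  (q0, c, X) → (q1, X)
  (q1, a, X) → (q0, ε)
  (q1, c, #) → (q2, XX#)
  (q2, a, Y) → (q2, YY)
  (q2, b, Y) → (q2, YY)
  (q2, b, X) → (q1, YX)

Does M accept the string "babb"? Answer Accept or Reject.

Reject

No computation consumes all input and reaches a final state.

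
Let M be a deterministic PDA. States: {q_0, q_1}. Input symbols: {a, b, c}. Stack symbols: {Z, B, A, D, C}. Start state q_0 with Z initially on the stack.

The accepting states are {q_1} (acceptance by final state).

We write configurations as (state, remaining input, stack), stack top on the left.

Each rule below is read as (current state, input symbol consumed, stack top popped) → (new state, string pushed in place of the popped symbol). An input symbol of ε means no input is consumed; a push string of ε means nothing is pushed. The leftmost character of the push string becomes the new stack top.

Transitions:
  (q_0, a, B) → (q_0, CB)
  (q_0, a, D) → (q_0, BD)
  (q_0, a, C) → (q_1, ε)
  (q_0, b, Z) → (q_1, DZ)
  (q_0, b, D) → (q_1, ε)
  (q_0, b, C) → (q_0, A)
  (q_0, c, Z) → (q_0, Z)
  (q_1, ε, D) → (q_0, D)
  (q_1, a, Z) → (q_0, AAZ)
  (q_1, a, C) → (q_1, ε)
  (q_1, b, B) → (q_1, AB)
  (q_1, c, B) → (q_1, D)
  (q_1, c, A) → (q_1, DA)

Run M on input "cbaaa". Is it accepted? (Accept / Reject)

(q_0, cbaaa, Z) ⊢ (q_0, baaa, Z) ⊢ (q_1, aaa, DZ) ⊢ (q_0, aaa, DZ) ⊢ (q_0, aa, BDZ) ⊢ (q_0, a, CBDZ) ⊢ (q_1, ε, BDZ)
All input consumed; state q_1 ∈ F.

Accept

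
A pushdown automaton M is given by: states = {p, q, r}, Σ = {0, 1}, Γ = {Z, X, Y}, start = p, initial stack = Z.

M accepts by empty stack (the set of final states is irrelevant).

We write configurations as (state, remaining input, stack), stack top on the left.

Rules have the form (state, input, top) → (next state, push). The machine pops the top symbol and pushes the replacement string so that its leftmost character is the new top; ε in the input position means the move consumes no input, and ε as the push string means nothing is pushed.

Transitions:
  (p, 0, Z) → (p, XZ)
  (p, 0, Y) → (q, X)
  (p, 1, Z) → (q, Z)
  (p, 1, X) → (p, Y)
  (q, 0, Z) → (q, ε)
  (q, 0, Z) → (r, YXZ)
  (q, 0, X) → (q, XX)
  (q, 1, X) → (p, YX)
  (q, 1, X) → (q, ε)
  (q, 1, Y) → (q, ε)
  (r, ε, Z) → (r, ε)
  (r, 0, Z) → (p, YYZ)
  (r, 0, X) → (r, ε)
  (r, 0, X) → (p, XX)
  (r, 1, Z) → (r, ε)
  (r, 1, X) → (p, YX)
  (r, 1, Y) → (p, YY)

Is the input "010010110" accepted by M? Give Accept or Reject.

Accept

One accepting computation: (p, 010010110, Z) ⊢ (p, 10010110, XZ) ⊢ (p, 0010110, YZ) ⊢ (q, 010110, XZ) ⊢ (q, 10110, XXZ) ⊢ (q, 0110, XZ) ⊢ (q, 110, XXZ) ⊢ (q, 10, XZ) ⊢ (q, 0, Z) ⊢ (q, ε, ε)
All input consumed and the stack is empty.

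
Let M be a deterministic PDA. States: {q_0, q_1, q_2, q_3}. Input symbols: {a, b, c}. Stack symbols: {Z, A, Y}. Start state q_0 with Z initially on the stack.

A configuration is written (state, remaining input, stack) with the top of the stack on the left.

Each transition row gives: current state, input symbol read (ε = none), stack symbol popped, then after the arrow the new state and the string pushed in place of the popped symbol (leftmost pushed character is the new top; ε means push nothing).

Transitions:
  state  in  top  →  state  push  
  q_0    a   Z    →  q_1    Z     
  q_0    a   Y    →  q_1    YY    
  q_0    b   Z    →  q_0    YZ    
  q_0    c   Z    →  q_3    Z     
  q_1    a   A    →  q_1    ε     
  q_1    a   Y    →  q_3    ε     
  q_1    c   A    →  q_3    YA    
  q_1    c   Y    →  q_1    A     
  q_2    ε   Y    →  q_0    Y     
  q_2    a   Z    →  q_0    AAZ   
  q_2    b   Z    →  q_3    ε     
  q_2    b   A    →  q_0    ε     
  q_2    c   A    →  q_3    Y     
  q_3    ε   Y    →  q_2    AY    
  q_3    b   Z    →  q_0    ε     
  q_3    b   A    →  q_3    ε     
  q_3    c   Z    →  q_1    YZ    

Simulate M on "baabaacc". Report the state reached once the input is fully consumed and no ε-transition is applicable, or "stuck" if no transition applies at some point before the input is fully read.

q_2

(q_0, baabaacc, Z) ⊢ (q_0, aabaacc, YZ) ⊢ (q_1, abaacc, YYZ) ⊢ (q_3, baacc, YZ) ⊢ (q_2, baacc, AYZ) ⊢ (q_0, aacc, YZ) ⊢ (q_1, acc, YYZ) ⊢ (q_3, cc, YZ) ⊢ (q_2, cc, AYZ) ⊢ (q_3, c, YYZ) ⊢ (q_2, c, AYYZ) ⊢ (q_3, ε, YYYZ) ⊢ (q_2, ε, AYYYZ)
All input consumed; M is in state q_2.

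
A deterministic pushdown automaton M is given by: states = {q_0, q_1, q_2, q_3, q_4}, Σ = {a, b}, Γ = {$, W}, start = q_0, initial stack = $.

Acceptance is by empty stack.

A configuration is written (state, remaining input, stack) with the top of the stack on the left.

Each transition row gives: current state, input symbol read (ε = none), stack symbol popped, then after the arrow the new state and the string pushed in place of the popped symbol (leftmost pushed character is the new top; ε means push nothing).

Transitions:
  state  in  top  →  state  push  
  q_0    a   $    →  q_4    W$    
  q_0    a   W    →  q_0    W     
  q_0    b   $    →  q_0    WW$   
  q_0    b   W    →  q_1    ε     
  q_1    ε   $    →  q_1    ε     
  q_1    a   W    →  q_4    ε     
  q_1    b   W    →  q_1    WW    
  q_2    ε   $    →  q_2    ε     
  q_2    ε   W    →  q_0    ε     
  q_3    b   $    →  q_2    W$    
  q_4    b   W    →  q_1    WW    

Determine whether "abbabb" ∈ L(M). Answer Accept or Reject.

Reject

(q_0, abbabb, $) ⊢ (q_4, bbabb, W$) ⊢ (q_1, babb, WW$) ⊢ (q_1, abb, WWW$) ⊢ (q_4, bb, WW$) ⊢ (q_1, b, WWW$) ⊢ (q_1, ε, WWWW$)
All input consumed; stack is WWWW$, not empty, and no further ε-move applies.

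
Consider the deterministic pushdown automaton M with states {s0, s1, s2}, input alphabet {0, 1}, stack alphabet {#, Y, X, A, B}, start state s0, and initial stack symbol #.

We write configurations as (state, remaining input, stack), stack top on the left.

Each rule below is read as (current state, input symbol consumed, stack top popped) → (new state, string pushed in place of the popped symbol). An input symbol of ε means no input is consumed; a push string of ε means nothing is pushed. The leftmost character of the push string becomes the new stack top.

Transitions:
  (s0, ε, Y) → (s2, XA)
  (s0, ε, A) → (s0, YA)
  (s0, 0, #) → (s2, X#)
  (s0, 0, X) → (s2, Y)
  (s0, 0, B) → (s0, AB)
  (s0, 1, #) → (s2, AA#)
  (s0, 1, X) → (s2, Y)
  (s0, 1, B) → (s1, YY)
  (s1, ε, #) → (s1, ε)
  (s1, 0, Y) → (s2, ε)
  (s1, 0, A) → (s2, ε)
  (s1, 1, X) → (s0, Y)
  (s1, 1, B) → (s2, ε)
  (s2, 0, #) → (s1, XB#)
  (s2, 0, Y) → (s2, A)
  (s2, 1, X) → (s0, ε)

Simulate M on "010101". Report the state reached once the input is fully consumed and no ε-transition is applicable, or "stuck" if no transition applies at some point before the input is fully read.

(s0, 010101, #)
  read 0, top #: go to s2, push X# → (s2, 10101, X#)
  read 1, top X: go to s0, push ε → (s0, 0101, #)
  read 0, top #: go to s2, push X# → (s2, 101, X#)
  read 1, top X: go to s0, push ε → (s0, 01, #)
  read 0, top #: go to s2, push X# → (s2, 1, X#)
  read 1, top X: go to s0, push ε → (s0, ε, #)
All input consumed; M is in state s0.

s0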